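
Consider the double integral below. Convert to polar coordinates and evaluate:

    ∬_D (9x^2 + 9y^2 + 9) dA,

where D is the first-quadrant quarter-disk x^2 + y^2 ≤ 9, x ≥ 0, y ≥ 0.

The region D is 0 ≤ r ≤ 3, 0 ≤ θ ≤ π/2 in polar coordinates, where x = r cos(θ), y = r sin(θ), and dA = r dr dθ.

Under the substitution, the integrand becomes 9r^2 + 9, so

    ∬_D (9x^2 + 9y^2 + 9) dA = ∫_{0}^{π/2} ∫_{0}^{3} (9r^2 + 9) · r dr dθ.

Inner integral (in r): ∫_{0}^{3} (9r^2 + 9) · r dr = 891/4.

Outer integral (in θ): ∫_{0}^{π/2} (891/4) dθ = 891π/8.

Therefore ∬_D (9x^2 + 9y^2 + 9) dA = 891π/8.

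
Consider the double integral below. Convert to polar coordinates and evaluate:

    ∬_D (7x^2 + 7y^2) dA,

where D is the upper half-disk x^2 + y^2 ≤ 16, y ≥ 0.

The region D is 0 ≤ r ≤ 4, 0 ≤ θ ≤ π in polar coordinates, where x = r cos(θ), y = r sin(θ), and dA = r dr dθ.

Under the substitution, the integrand becomes 7r^2, so

    ∬_D (7x^2 + 7y^2) dA = ∫_{0}^{π} ∫_{0}^{4} (7r^2) · r dr dθ.

Inner integral (in r): ∫_{0}^{4} (7r^2) · r dr = 448.

Outer integral (in θ): ∫_{0}^{π} (448) dθ = 448π.

Therefore ∬_D (7x^2 + 7y^2) dA = 448π.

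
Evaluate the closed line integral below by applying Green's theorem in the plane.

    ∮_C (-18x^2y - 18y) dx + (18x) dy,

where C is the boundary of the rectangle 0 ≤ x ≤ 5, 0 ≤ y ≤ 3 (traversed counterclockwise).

Green's theorem converts the closed line integral into a double integral over the enclosed region D:

    ∮_C P dx + Q dy = ∬_D (∂Q/∂x - ∂P/∂y) dA.

Here P = -18x^2y - 18y, Q = 18x, so

    ∂Q/∂x = 18,    ∂P/∂y = -18x^2 - 18,
    ∂Q/∂x - ∂P/∂y = 18x^2 + 36.

D is the region 0 ≤ x ≤ 5, 0 ≤ y ≤ 3. Evaluating the double integral:

    ∬_D (18x^2 + 36) dA = ∫_0^{5} ∫_0^{3} (18x^2 + 36) dy dx.

Inner (y from 0 to 3): 54x^2 + 108.
Outer (x from 0 to 5): 2790.

Therefore ∮_C P dx + Q dy = 2790.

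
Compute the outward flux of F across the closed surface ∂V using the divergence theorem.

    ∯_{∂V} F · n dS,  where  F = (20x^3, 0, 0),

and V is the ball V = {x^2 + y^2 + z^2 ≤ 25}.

By the divergence theorem,

    ∯_{∂V} F · n dS = ∭_V (∇ · F) dV.

Compute the divergence:
    ∇ · F = ∂F_x/∂x + ∂F_y/∂y + ∂F_z/∂z = 60x^2 + 0 + 0 = 60x^2.

In spherical coordinates, x = ρ sin(φ) cos(θ), y = ρ sin(φ) sin(θ), z = ρ cos(φ), dV = ρ^2 sin(φ) dρ dφ dθ, with 0 ≤ ρ ≤ 5, 0 ≤ φ ≤ π, 0 ≤ θ ≤ 2π.

The integrand, after substitution and multiplying by the volume element, becomes (60ρ^2sin(φ)^2cos(θ)^2) · ρ^2 sin(φ), so

    ∭_V (∇·F) dV = ∫_0^{2π} ∫_0^{π} ∫_0^{5} (60ρ^2sin(φ)^2cos(θ)^2) · ρ^2 sin(φ) dρ dφ dθ.

Inner (ρ from 0 to 5): 37500sin(φ)^3cos(θ)^2.
Middle (φ from 0 to π): 50000cos(θ)^2.
Outer (θ from 0 to 2π): 50000π.

Therefore ∯_{∂V} F · n dS = 50000π.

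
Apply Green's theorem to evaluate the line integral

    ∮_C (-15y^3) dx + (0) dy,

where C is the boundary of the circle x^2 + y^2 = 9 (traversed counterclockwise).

Green's theorem converts the closed line integral into a double integral over the enclosed region D:

    ∮_C P dx + Q dy = ∬_D (∂Q/∂x - ∂P/∂y) dA.

Here P = -15y^3, Q = 0, so

    ∂Q/∂x = 0,    ∂P/∂y = -45y^2,
    ∂Q/∂x - ∂P/∂y = 45y^2.

D is the region x^2 + y^2 ≤ 9. Evaluating the double integral:

In polar coordinates (x = r cos θ, y = r sin θ, dA = r dr dθ) the integrand becomes 45r^2sin(θ)^2, so

    ∬_D (45y^2) dA = ∫_0^{2π} ∫_0^{3} (45r^2sin(θ)^2) · r dr dθ.

Inner (r from 0 to 3): 3645sin(θ)^2/4.
Outer (θ from 0 to 2π): 3645π/4.

Therefore ∮_C P dx + Q dy = 3645π/4.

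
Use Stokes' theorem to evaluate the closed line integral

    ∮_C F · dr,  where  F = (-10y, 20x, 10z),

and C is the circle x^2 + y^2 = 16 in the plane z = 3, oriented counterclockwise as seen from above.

Let S be the flat disk x^2 + y^2 ≤ 16 in the plane z = 3, with upward unit normal n̂ = ẑ. By Stokes' theorem,

    ∮_C F · dr = ∬_S (∇ × F) · n̂ dS = ∬_D (curl F)_z dA,

where D is the disk x^2 + y^2 ≤ 16.

Compute the curl of F = (-10y, 20x, 10z):
    (∇ × F)_x = ∂F_z/∂y - ∂F_y/∂z = 0,
    (∇ × F)_y = ∂F_x/∂z - ∂F_z/∂x = 0,
    (∇ × F)_z = ∂F_y/∂x - ∂F_x/∂y = 30.

On z = 3, (curl F)_z = 30.

Convert to polar (x = r cos θ, y = r sin θ, dA = r dr dθ); the integrand becomes 30, so

    ∬_D (curl F)_z dA = ∫_0^{2π} ∫_0^{4} (30) · r dr dθ.

Inner (r from 0 to 4): 240.
Outer (θ from 0 to 2π): 480π.

Therefore ∮_C F · dr = 480π.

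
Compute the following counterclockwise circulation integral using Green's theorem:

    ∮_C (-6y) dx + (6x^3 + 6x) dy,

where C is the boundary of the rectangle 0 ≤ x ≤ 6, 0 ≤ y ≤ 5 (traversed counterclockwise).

Green's theorem converts the closed line integral into a double integral over the enclosed region D:

    ∮_C P dx + Q dy = ∬_D (∂Q/∂x - ∂P/∂y) dA.

Here P = -6y, Q = 6x^3 + 6x, so

    ∂Q/∂x = 18x^2 + 6,    ∂P/∂y = -6,
    ∂Q/∂x - ∂P/∂y = 18x^2 + 12.

D is the region 0 ≤ x ≤ 6, 0 ≤ y ≤ 5. Evaluating the double integral:

    ∬_D (18x^2 + 12) dA = ∫_0^{6} ∫_0^{5} (18x^2 + 12) dy dx.

Inner (y from 0 to 5): 90x^2 + 60.
Outer (x from 0 to 6): 6840.

Therefore ∮_C P dx + Q dy = 6840.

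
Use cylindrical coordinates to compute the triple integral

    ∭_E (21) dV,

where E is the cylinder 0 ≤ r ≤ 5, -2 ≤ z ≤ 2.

In cylindrical coordinates, x = r cos(θ), y = r sin(θ), z = z, and dV = r dr dθ dz.

The integrand becomes 21, so

    ∭_E (21) dV = ∫_{0}^{2π} ∫_{0}^{5} ∫_{-2}^{2} (21) · r dz dr dθ.

Inner (z): 84r.
Middle (r from 0 to 5): 1050.
Outer (θ): 2100π.

Therefore the triple integral equals 2100π.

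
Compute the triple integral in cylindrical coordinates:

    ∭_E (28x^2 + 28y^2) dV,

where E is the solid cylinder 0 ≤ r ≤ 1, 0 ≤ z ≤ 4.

In cylindrical coordinates, x = r cos(θ), y = r sin(θ), z = z, and dV = r dr dθ dz.

The integrand becomes 28r^2, so

    ∭_E (28x^2 + 28y^2) dV = ∫_{0}^{2π} ∫_{0}^{1} ∫_{0}^{4} (28r^2) · r dz dr dθ.

Inner (z): 112r^3.
Middle (r from 0 to 1): 28.
Outer (θ): 56π.

Therefore the triple integral equals 56π.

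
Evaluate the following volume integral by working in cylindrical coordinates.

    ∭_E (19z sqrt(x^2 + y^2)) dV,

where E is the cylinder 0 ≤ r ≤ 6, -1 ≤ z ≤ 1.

In cylindrical coordinates, x = r cos(θ), y = r sin(θ), z = z, and dV = r dr dθ dz.

The integrand becomes 19r z, so

    ∭_E (19z sqrt(x^2 + y^2)) dV = ∫_{0}^{2π} ∫_{0}^{6} ∫_{-1}^{1} (19r z) · r dz dr dθ.

Inner (z): 0.
Middle (r from 0 to 6): 0.
Outer (θ): 0.

Therefore the triple integral equals 0.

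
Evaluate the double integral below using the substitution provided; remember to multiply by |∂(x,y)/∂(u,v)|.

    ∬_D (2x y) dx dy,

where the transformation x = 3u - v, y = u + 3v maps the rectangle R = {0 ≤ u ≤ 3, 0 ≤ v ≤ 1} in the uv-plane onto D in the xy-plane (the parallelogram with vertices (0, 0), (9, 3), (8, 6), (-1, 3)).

Compute the Jacobian determinant of (x, y) with respect to (u, v):

    ∂(x,y)/∂(u,v) = | 3  -1 | = (3)(3) - (-1)(1) = 10.
                   | 1  3 |

Its absolute value is |J| = 10 (the area scaling factor).

Substituting x = 3u - v, y = u + 3v into the integrand,

    2x y → 6u^2 + 16u v - 6v^2,

so the integral becomes

    ∬_R (6u^2 + 16u v - 6v^2) · |J| du dv = ∫_0^3 ∫_0^1 (60u^2 + 160u v - 60v^2) dv du.

Inner (v): 60u^2 + 80u - 20.
Outer (u): 840.

Therefore ∬_D (2x y) dx dy = 840.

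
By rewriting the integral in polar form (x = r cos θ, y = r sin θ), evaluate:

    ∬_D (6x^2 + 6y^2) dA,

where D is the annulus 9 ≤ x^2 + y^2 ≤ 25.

The region D is 3 ≤ r ≤ 5, 0 ≤ θ ≤ 2π in polar coordinates, where x = r cos(θ), y = r sin(θ), and dA = r dr dθ.

Under the substitution, the integrand becomes 6r^2, so

    ∬_D (6x^2 + 6y^2) dA = ∫_{0}^{2π} ∫_{3}^{5} (6r^2) · r dr dθ.

Inner integral (in r): ∫_{3}^{5} (6r^2) · r dr = 816.

Outer integral (in θ): ∫_{0}^{2π} (816) dθ = 1632π.

Therefore ∬_D (6x^2 + 6y^2) dA = 1632π.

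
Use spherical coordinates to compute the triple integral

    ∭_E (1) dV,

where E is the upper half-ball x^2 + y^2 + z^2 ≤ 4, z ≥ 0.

In spherical coordinates, x = ρ sin(φ) cos(θ), y = ρ sin(φ) sin(θ), z = ρ cos(φ), and dV = ρ^2 sin(φ) dρ dφ dθ.

The integrand becomes 1, so

    ∭_E (1) dV = ∫_{0}^{2π} ∫_{0}^{π/2} ∫_{0}^{2} (1) · ρ^2 sin(φ) dρ dφ dθ.

Inner (ρ): 8sin(φ)/3.
Middle (φ): 8/3.
Outer (θ): 16π/3.

Therefore the triple integral equals 16π/3.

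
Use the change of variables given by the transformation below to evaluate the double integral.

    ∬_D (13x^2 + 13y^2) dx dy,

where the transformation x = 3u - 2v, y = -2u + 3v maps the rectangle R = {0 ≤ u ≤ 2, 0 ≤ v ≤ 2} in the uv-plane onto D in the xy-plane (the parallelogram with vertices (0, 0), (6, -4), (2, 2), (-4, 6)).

Compute the Jacobian determinant of (x, y) with respect to (u, v):

    ∂(x,y)/∂(u,v) = | 3  -2 | = (3)(3) - (-2)(-2) = 5.
                   | -2  3 |

Its absolute value is |J| = 5 (the area scaling factor).

Substituting x = 3u - 2v, y = -2u + 3v into the integrand,

    13x^2 + 13y^2 → 169u^2 - 312u v + 169v^2,

so the integral becomes

    ∬_R (169u^2 - 312u v + 169v^2) · |J| du dv = ∫_0^2 ∫_0^2 (845u^2 - 1560u v + 845v^2) dv du.

Inner (v): 1690u^2 - 3120u + 6760/3.
Outer (u): 8320/3.

Therefore ∬_D (13x^2 + 13y^2) dx dy = 8320/3.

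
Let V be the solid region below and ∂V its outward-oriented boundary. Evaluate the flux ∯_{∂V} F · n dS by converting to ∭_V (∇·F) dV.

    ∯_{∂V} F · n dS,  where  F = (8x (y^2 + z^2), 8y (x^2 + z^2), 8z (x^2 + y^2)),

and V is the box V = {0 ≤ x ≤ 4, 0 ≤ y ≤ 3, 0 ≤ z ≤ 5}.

By the divergence theorem,

    ∯_{∂V} F · n dS = ∭_V (∇ · F) dV.

Compute the divergence:
    ∇ · F = ∂F_x/∂x + ∂F_y/∂y + ∂F_z/∂z = 8y^2 + 8z^2 + 8x^2 + 8z^2 + 8x^2 + 8y^2 = 16x^2 + 16y^2 + 16z^2.

V is a rectangular box, so dV = dx dy dz with 0 ≤ x ≤ 4, 0 ≤ y ≤ 3, 0 ≤ z ≤ 5.

Integrate (16x^2 + 16y^2 + 16z^2) over V as an iterated integral:

    ∭_V (∇·F) dV = ∫_0^{4} ∫_0^{3} ∫_0^{5} (16x^2 + 16y^2 + 16z^2) dz dy dx.

Inner (z from 0 to 5): 80x^2 + 80y^2 + 2000/3.
Middle (y from 0 to 3): 240x^2 + 2720.
Outer (x from 0 to 4): 16000.

Therefore ∯_{∂V} F · n dS = 16000.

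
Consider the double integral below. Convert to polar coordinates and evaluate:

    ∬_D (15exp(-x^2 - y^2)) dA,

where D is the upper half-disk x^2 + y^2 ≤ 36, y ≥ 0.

The region D is 0 ≤ r ≤ 6, 0 ≤ θ ≤ π in polar coordinates, where x = r cos(θ), y = r sin(θ), and dA = r dr dθ.

Under the substitution, the integrand becomes 15exp(-r^2), so

    ∬_D (15exp(-x^2 - y^2)) dA = ∫_{0}^{π} ∫_{0}^{6} (15exp(-r^2)) · r dr dθ.

Inner integral (in r): ∫_{0}^{6} (15exp(-r^2)) · r dr = 15/2 - 15exp(-36)/2.

Outer integral (in θ): ∫_{0}^{π} (15/2 - 15exp(-36)/2) dθ = -15π (1 - exp(36))exp(-36)/2.

Therefore ∬_D (15exp(-x^2 - y^2)) dA = -15π (1 - exp(36))exp(-36)/2.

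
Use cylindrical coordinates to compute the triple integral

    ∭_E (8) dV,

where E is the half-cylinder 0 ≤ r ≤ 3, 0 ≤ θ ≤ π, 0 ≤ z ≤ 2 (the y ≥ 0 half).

In cylindrical coordinates, x = r cos(θ), y = r sin(θ), z = z, and dV = r dr dθ dz.

The integrand becomes 8, so

    ∭_E (8) dV = ∫_{0}^{π} ∫_{0}^{3} ∫_{0}^{2} (8) · r dz dr dθ.

Inner (z): 16r.
Middle (r from 0 to 3): 72.
Outer (θ): 72π.

Therefore the triple integral equals 72π.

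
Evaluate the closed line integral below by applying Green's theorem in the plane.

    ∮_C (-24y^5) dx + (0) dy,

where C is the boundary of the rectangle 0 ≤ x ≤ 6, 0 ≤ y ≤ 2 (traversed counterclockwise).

Green's theorem converts the closed line integral into a double integral over the enclosed region D:

    ∮_C P dx + Q dy = ∬_D (∂Q/∂x - ∂P/∂y) dA.

Here P = -24y^5, Q = 0, so

    ∂Q/∂x = 0,    ∂P/∂y = -120y^4,
    ∂Q/∂x - ∂P/∂y = 120y^4.

D is the region 0 ≤ x ≤ 6, 0 ≤ y ≤ 2. Evaluating the double integral:

    ∬_D (120y^4) dA = ∫_0^{6} ∫_0^{2} (120y^4) dy dx.

Inner (y from 0 to 2): 768.
Outer (x from 0 to 6): 4608.

Therefore ∮_C P dx + Q dy = 4608.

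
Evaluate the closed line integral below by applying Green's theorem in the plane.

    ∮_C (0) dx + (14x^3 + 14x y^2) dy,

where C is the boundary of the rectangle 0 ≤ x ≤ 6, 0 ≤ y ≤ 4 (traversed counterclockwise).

Green's theorem converts the closed line integral into a double integral over the enclosed region D:

    ∮_C P dx + Q dy = ∬_D (∂Q/∂x - ∂P/∂y) dA.

Here P = 0, Q = 14x^3 + 14x y^2, so

    ∂Q/∂x = 42x^2 + 14y^2,    ∂P/∂y = 0,
    ∂Q/∂x - ∂P/∂y = 42x^2 + 14y^2.

D is the region 0 ≤ x ≤ 6, 0 ≤ y ≤ 4. Evaluating the double integral:

    ∬_D (42x^2 + 14y^2) dA = ∫_0^{6} ∫_0^{4} (42x^2 + 14y^2) dy dx.

Inner (y from 0 to 4): 168x^2 + 896/3.
Outer (x from 0 to 6): 13888.

Therefore ∮_C P dx + Q dy = 13888.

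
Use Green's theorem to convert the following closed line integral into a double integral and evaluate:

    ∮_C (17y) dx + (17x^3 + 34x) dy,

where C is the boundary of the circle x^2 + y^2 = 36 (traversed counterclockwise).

Green's theorem converts the closed line integral into a double integral over the enclosed region D:

    ∮_C P dx + Q dy = ∬_D (∂Q/∂x - ∂P/∂y) dA.

Here P = 17y, Q = 17x^3 + 34x, so

    ∂Q/∂x = 51x^2 + 34,    ∂P/∂y = 17,
    ∂Q/∂x - ∂P/∂y = 51x^2 + 17.

D is the region x^2 + y^2 ≤ 36. Evaluating the double integral:

In polar coordinates (x = r cos θ, y = r sin θ, dA = r dr dθ) the integrand becomes 51r^2cos(θ)^2 + 17, so

    ∬_D (51x^2 + 17) dA = ∫_0^{2π} ∫_0^{6} (51r^2cos(θ)^2 + 17) · r dr dθ.

Inner (r from 0 to 6): 16524cos(θ)^2 + 306.
Outer (θ from 0 to 2π): 17136π.

Therefore ∮_C P dx + Q dy = 17136π.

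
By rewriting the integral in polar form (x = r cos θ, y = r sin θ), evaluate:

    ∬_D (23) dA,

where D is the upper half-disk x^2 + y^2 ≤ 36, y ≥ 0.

The region D is 0 ≤ r ≤ 6, 0 ≤ θ ≤ π in polar coordinates, where x = r cos(θ), y = r sin(θ), and dA = r dr dθ.

Under the substitution, the integrand becomes 23, so

    ∬_D (23) dA = ∫_{0}^{π} ∫_{0}^{6} (23) · r dr dθ.

Inner integral (in r): ∫_{0}^{6} (23) · r dr = 414.

Outer integral (in θ): ∫_{0}^{π} (414) dθ = 414π.

Therefore ∬_D (23) dA = 414π.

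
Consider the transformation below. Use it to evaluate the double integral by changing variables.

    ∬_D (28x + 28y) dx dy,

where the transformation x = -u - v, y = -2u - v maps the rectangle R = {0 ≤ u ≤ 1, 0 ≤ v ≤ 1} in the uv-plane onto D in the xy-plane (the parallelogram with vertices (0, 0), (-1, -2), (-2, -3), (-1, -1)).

Compute the Jacobian determinant of (x, y) with respect to (u, v):

    ∂(x,y)/∂(u,v) = | -1  -1 | = (-1)(-1) - (-1)(-2) = -1.
                   | -2  -1 |

Its absolute value is |J| = 1 (the area scaling factor).

Substituting x = -u - v, y = -2u - v into the integrand,

    28x + 28y → -84u - 56v,

so the integral becomes

    ∬_R (-84u - 56v) · |J| du dv = ∫_0^1 ∫_0^1 (-84u - 56v) dv du.

Inner (v): -84u - 28.
Outer (u): -70.

Therefore ∬_D (28x + 28y) dx dy = -70.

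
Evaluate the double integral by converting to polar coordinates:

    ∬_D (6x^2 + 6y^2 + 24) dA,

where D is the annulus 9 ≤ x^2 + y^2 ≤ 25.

The region D is 3 ≤ r ≤ 5, 0 ≤ θ ≤ 2π in polar coordinates, where x = r cos(θ), y = r sin(θ), and dA = r dr dθ.

Under the substitution, the integrand becomes 6r^2 + 24, so

    ∬_D (6x^2 + 6y^2 + 24) dA = ∫_{0}^{2π} ∫_{3}^{5} (6r^2 + 24) · r dr dθ.

Inner integral (in r): ∫_{3}^{5} (6r^2 + 24) · r dr = 1008.

Outer integral (in θ): ∫_{0}^{2π} (1008) dθ = 2016π.

Therefore ∬_D (6x^2 + 6y^2 + 24) dA = 2016π.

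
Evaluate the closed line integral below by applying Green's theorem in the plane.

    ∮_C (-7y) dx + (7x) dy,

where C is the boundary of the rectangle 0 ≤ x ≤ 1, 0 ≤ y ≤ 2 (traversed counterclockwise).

Green's theorem converts the closed line integral into a double integral over the enclosed region D:

    ∮_C P dx + Q dy = ∬_D (∂Q/∂x - ∂P/∂y) dA.

Here P = -7y, Q = 7x, so

    ∂Q/∂x = 7,    ∂P/∂y = -7,
    ∂Q/∂x - ∂P/∂y = 14.

D is the region 0 ≤ x ≤ 1, 0 ≤ y ≤ 2. Evaluating the double integral:

    ∬_D (14) dA = ∫_0^{1} ∫_0^{2} (14) dy dx.

Inner (y from 0 to 2): 28.
Outer (x from 0 to 1): 28.

Therefore ∮_C P dx + Q dy = 28.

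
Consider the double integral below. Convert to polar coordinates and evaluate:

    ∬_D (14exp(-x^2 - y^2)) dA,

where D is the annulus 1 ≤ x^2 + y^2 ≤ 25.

The region D is 1 ≤ r ≤ 5, 0 ≤ θ ≤ 2π in polar coordinates, where x = r cos(θ), y = r sin(θ), and dA = r dr dθ.

Under the substitution, the integrand becomes 14exp(-r^2), so

    ∬_D (14exp(-x^2 - y^2)) dA = ∫_{0}^{2π} ∫_{1}^{5} (14exp(-r^2)) · r dr dθ.

Inner integral (in r): ∫_{1}^{5} (14exp(-r^2)) · r dr = -(7 - 7exp(24))exp(-25).

Outer integral (in θ): ∫_{0}^{2π} (-(7 - 7exp(24))exp(-25)) dθ = -14π (1 - exp(24))exp(-25).

Therefore ∬_D (14exp(-x^2 - y^2)) dA = -14π (1 - exp(24))exp(-25).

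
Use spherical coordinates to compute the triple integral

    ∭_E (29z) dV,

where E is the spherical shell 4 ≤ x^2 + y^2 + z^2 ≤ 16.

In spherical coordinates, x = ρ sin(φ) cos(θ), y = ρ sin(φ) sin(θ), z = ρ cos(φ), and dV = ρ^2 sin(φ) dρ dφ dθ.

The integrand becomes 29ρ cos(φ), so

    ∭_E (29z) dV = ∫_{0}^{2π} ∫_{0}^{π} ∫_{2}^{4} (29ρ cos(φ)) · ρ^2 sin(φ) dρ dφ dθ.

Inner (ρ): 870sin(2φ).
Middle (φ): 0.
Outer (θ): 0.

Therefore the triple integral equals 0.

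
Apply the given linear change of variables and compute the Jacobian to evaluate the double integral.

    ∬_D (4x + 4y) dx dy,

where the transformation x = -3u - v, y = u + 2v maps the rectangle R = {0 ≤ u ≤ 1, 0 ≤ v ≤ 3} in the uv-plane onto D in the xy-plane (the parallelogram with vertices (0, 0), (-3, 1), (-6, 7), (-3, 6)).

Compute the Jacobian determinant of (x, y) with respect to (u, v):

    ∂(x,y)/∂(u,v) = | -3  -1 | = (-3)(2) - (-1)(1) = -5.
                   | 1  2 |

Its absolute value is |J| = 5 (the area scaling factor).

Substituting x = -3u - v, y = u + 2v into the integrand,

    4x + 4y → -8u + 4v,

so the integral becomes

    ∬_R (-8u + 4v) · |J| du dv = ∫_0^1 ∫_0^3 (-40u + 20v) dv du.

Inner (v): 90 - 120u.
Outer (u): 30.

Therefore ∬_D (4x + 4y) dx dy = 30.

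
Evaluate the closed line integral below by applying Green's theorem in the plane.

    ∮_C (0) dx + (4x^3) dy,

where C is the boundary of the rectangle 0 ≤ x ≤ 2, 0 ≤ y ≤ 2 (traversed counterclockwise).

Green's theorem converts the closed line integral into a double integral over the enclosed region D:

    ∮_C P dx + Q dy = ∬_D (∂Q/∂x - ∂P/∂y) dA.

Here P = 0, Q = 4x^3, so

    ∂Q/∂x = 12x^2,    ∂P/∂y = 0,
    ∂Q/∂x - ∂P/∂y = 12x^2.

D is the region 0 ≤ x ≤ 2, 0 ≤ y ≤ 2. Evaluating the double integral:

    ∬_D (12x^2) dA = ∫_0^{2} ∫_0^{2} (12x^2) dy dx.

Inner (y from 0 to 2): 24x^2.
Outer (x from 0 to 2): 64.

Therefore ∮_C P dx + Q dy = 64.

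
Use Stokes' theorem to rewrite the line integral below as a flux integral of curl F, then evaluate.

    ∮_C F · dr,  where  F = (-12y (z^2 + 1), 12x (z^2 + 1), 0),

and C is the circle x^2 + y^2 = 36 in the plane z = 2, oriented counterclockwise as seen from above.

Let S be the flat disk x^2 + y^2 ≤ 36 in the plane z = 2, with upward unit normal n̂ = ẑ. By Stokes' theorem,

    ∮_C F · dr = ∬_S (∇ × F) · n̂ dS = ∬_D (curl F)_z dA,

where D is the disk x^2 + y^2 ≤ 36.

Compute the curl of F = (-12y (z^2 + 1), 12x (z^2 + 1), 0):
    (∇ × F)_x = ∂F_z/∂y - ∂F_y/∂z = -24x z,
    (∇ × F)_y = ∂F_x/∂z - ∂F_z/∂x = -24y z,
    (∇ × F)_z = ∂F_y/∂x - ∂F_x/∂y = 24z^2 + 24.

On z = 2, (curl F)_z = 120.

Convert to polar (x = r cos θ, y = r sin θ, dA = r dr dθ); the integrand becomes 120, so

    ∬_D (curl F)_z dA = ∫_0^{2π} ∫_0^{6} (120) · r dr dθ.

Inner (r from 0 to 6): 2160.
Outer (θ from 0 to 2π): 4320π.

Therefore ∮_C F · dr = 4320π.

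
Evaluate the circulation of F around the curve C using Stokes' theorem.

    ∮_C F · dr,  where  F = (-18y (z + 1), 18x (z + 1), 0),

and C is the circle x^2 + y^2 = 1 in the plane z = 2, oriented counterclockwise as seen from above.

Let S be the flat disk x^2 + y^2 ≤ 1 in the plane z = 2, with upward unit normal n̂ = ẑ. By Stokes' theorem,

    ∮_C F · dr = ∬_S (∇ × F) · n̂ dS = ∬_D (curl F)_z dA,

where D is the disk x^2 + y^2 ≤ 1.

Compute the curl of F = (-18y (z + 1), 18x (z + 1), 0):
    (∇ × F)_x = ∂F_z/∂y - ∂F_y/∂z = -18x,
    (∇ × F)_y = ∂F_x/∂z - ∂F_z/∂x = -18y,
    (∇ × F)_z = ∂F_y/∂x - ∂F_x/∂y = 36z + 36.

On z = 2, (curl F)_z = 108.

Convert to polar (x = r cos θ, y = r sin θ, dA = r dr dθ); the integrand becomes 108, so

    ∬_D (curl F)_z dA = ∫_0^{2π} ∫_0^{1} (108) · r dr dθ.

Inner (r from 0 to 1): 54.
Outer (θ from 0 to 2π): 108π.

Therefore ∮_C F · dr = 108π.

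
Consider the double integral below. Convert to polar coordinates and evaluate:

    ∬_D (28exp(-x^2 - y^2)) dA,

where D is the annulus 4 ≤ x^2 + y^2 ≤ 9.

The region D is 2 ≤ r ≤ 3, 0 ≤ θ ≤ 2π in polar coordinates, where x = r cos(θ), y = r sin(θ), and dA = r dr dθ.

Under the substitution, the integrand becomes 28exp(-r^2), so

    ∬_D (28exp(-x^2 - y^2)) dA = ∫_{0}^{2π} ∫_{2}^{3} (28exp(-r^2)) · r dr dθ.

Inner integral (in r): ∫_{2}^{3} (28exp(-r^2)) · r dr = -(14 - 14exp(5))exp(-9).

Outer integral (in θ): ∫_{0}^{2π} (-(14 - 14exp(5))exp(-9)) dθ = -28π (1 - exp(5))exp(-9).

Therefore ∬_D (28exp(-x^2 - y^2)) dA = -28π (1 - exp(5))exp(-9).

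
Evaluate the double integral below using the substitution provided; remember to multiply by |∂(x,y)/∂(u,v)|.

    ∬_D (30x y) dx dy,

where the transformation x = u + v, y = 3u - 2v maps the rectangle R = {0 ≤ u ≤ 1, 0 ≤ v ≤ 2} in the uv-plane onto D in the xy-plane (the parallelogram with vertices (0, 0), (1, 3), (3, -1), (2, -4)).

Compute the Jacobian determinant of (x, y) with respect to (u, v):

    ∂(x,y)/∂(u,v) = | 1  1 | = (1)(-2) - (1)(3) = -5.
                   | 3  -2 |

Its absolute value is |J| = 5 (the area scaling factor).

Substituting x = u + v, y = 3u - 2v into the integrand,

    30x y → 90u^2 + 30u v - 60v^2,

so the integral becomes

    ∬_R (90u^2 + 30u v - 60v^2) · |J| du dv = ∫_0^1 ∫_0^2 (450u^2 + 150u v - 300v^2) dv du.

Inner (v): 900u^2 + 300u - 800.
Outer (u): -350.

Therefore ∬_D (30x y) dx dy = -350.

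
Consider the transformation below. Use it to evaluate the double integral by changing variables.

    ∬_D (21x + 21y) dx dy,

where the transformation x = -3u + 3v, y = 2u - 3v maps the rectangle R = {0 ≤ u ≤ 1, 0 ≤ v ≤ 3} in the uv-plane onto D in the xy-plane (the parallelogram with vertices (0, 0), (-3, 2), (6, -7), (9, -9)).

Compute the Jacobian determinant of (x, y) with respect to (u, v):

    ∂(x,y)/∂(u,v) = | -3  3 | = (-3)(-3) - (3)(2) = 3.
                   | 2  -3 |

Its absolute value is |J| = 3 (the area scaling factor).

Substituting x = -3u + 3v, y = 2u - 3v into the integrand,

    21x + 21y → -21u,

so the integral becomes

    ∬_R (-21u) · |J| du dv = ∫_0^1 ∫_0^3 (-63u) dv du.

Inner (v): -189u.
Outer (u): -189/2.

Therefore ∬_D (21x + 21y) dx dy = -189/2.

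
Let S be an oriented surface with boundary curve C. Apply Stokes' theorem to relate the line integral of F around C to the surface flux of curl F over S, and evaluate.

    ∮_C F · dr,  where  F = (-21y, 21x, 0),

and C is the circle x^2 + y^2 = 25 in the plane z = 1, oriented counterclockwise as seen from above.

Let S be the flat disk x^2 + y^2 ≤ 25 in the plane z = 1, with upward unit normal n̂ = ẑ. By Stokes' theorem,

    ∮_C F · dr = ∬_S (∇ × F) · n̂ dS = ∬_D (curl F)_z dA,

where D is the disk x^2 + y^2 ≤ 25.

Compute the curl of F = (-21y, 21x, 0):
    (∇ × F)_x = ∂F_z/∂y - ∂F_y/∂z = 0,
    (∇ × F)_y = ∂F_x/∂z - ∂F_z/∂x = 0,
    (∇ × F)_z = ∂F_y/∂x - ∂F_x/∂y = 42.

On z = 1, (curl F)_z = 42.

Convert to polar (x = r cos θ, y = r sin θ, dA = r dr dθ); the integrand becomes 42, so

    ∬_D (curl F)_z dA = ∫_0^{2π} ∫_0^{5} (42) · r dr dθ.

Inner (r from 0 to 5): 525.
Outer (θ from 0 to 2π): 1050π.

Therefore ∮_C F · dr = 1050π.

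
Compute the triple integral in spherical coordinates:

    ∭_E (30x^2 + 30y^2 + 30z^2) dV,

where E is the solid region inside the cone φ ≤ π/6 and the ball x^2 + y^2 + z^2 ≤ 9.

In spherical coordinates, x = ρ sin(φ) cos(θ), y = ρ sin(φ) sin(θ), z = ρ cos(φ), and dV = ρ^2 sin(φ) dρ dφ dθ.

The integrand becomes 30ρ^2, so

    ∭_E (30x^2 + 30y^2 + 30z^2) dV = ∫_{0}^{2π} ∫_{0}^{π/6} ∫_{0}^{3} (30ρ^2) · ρ^2 sin(φ) dρ dφ dθ.

Inner (ρ): 1458sin(φ).
Middle (φ): 1458 - 729sqrt(3).
Outer (θ): 1458π (2 - sqrt(3)).

Therefore the triple integral equals 1458π (2 - sqrt(3)).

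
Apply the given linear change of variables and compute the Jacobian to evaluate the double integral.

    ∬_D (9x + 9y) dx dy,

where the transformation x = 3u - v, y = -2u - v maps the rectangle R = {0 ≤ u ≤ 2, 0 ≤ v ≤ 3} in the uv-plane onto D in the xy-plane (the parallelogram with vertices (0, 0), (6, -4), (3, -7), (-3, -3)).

Compute the Jacobian determinant of (x, y) with respect to (u, v):

    ∂(x,y)/∂(u,v) = | 3  -1 | = (3)(-1) - (-1)(-2) = -5.
                   | -2  -1 |

Its absolute value is |J| = 5 (the area scaling factor).

Substituting x = 3u - v, y = -2u - v into the integrand,

    9x + 9y → 9u - 18v,

so the integral becomes

    ∬_R (9u - 18v) · |J| du dv = ∫_0^2 ∫_0^3 (45u - 90v) dv du.

Inner (v): 135u - 405.
Outer (u): -540.

Therefore ∬_D (9x + 9y) dx dy = -540.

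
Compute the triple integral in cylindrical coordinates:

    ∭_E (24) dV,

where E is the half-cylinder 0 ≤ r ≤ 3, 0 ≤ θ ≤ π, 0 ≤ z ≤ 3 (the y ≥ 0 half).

In cylindrical coordinates, x = r cos(θ), y = r sin(θ), z = z, and dV = r dr dθ dz.

The integrand becomes 24, so

    ∭_E (24) dV = ∫_{0}^{π} ∫_{0}^{3} ∫_{0}^{3} (24) · r dz dr dθ.

Inner (z): 72r.
Middle (r from 0 to 3): 324.
Outer (θ): 324π.

Therefore the triple integral equals 324π.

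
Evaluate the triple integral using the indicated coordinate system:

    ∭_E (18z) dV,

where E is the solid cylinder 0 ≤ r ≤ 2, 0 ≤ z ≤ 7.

In cylindrical coordinates, x = r cos(θ), y = r sin(θ), z = z, and dV = r dr dθ dz.

The integrand becomes 18z, so

    ∭_E (18z) dV = ∫_{0}^{2π} ∫_{0}^{2} ∫_{0}^{7} (18z) · r dz dr dθ.

Inner (z): 441r.
Middle (r from 0 to 2): 882.
Outer (θ): 1764π.

Therefore the triple integral equals 1764π.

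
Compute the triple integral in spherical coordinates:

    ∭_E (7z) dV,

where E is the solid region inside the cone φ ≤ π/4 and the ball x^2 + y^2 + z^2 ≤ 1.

In spherical coordinates, x = ρ sin(φ) cos(θ), y = ρ sin(φ) sin(θ), z = ρ cos(φ), and dV = ρ^2 sin(φ) dρ dφ dθ.

The integrand becomes 7ρ cos(φ), so

    ∭_E (7z) dV = ∫_{0}^{2π} ∫_{0}^{π/4} ∫_{0}^{1} (7ρ cos(φ)) · ρ^2 sin(φ) dρ dφ dθ.

Inner (ρ): 7sin(2φ)/8.
Middle (φ): 7/16.
Outer (θ): 7π/8.

Therefore the triple integral equals 7π/8.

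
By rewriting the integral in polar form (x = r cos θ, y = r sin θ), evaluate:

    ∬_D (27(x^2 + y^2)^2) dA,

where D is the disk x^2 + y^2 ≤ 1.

The region D is 0 ≤ r ≤ 1, 0 ≤ θ ≤ 2π in polar coordinates, where x = r cos(θ), y = r sin(θ), and dA = r dr dθ.

Under the substitution, the integrand becomes 27r^4, so

    ∬_D (27(x^2 + y^2)^2) dA = ∫_{0}^{2π} ∫_{0}^{1} (27r^4) · r dr dθ.

Inner integral (in r): ∫_{0}^{1} (27r^4) · r dr = 9/2.

Outer integral (in θ): ∫_{0}^{2π} (9/2) dθ = 9π.

Therefore ∬_D (27(x^2 + y^2)^2) dA = 9π.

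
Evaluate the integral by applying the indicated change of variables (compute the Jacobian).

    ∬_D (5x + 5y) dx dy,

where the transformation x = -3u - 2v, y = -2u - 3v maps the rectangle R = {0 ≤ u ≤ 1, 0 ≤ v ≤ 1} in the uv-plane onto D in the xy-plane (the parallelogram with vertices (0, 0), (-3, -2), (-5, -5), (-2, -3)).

Compute the Jacobian determinant of (x, y) with respect to (u, v):

    ∂(x,y)/∂(u,v) = | -3  -2 | = (-3)(-3) - (-2)(-2) = 5.
                   | -2  -3 |

Its absolute value is |J| = 5 (the area scaling factor).

Substituting x = -3u - 2v, y = -2u - 3v into the integrand,

    5x + 5y → -25u - 25v,

so the integral becomes

    ∬_R (-25u - 25v) · |J| du dv = ∫_0^1 ∫_0^1 (-125u - 125v) dv du.

Inner (v): -125u - 125/2.
Outer (u): -125.

Therefore ∬_D (5x + 5y) dx dy = -125.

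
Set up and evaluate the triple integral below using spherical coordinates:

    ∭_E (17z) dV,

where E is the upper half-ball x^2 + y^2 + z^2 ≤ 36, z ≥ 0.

In spherical coordinates, x = ρ sin(φ) cos(θ), y = ρ sin(φ) sin(θ), z = ρ cos(φ), and dV = ρ^2 sin(φ) dρ dφ dθ.

The integrand becomes 17ρ cos(φ), so

    ∭_E (17z) dV = ∫_{0}^{2π} ∫_{0}^{π/2} ∫_{0}^{6} (17ρ cos(φ)) · ρ^2 sin(φ) dρ dφ dθ.

Inner (ρ): 2754sin(2φ).
Middle (φ): 2754.
Outer (θ): 5508π.

Therefore the triple integral equals 5508π.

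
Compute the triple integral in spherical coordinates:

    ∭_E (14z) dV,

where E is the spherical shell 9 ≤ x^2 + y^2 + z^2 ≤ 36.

In spherical coordinates, x = ρ sin(φ) cos(θ), y = ρ sin(φ) sin(θ), z = ρ cos(φ), and dV = ρ^2 sin(φ) dρ dφ dθ.

The integrand becomes 14ρ cos(φ), so

    ∭_E (14z) dV = ∫_{0}^{2π} ∫_{0}^{π} ∫_{3}^{6} (14ρ cos(φ)) · ρ^2 sin(φ) dρ dφ dθ.

Inner (ρ): 8505sin(2φ)/4.
Middle (φ): 0.
Outer (θ): 0.

Therefore the triple integral equals 0.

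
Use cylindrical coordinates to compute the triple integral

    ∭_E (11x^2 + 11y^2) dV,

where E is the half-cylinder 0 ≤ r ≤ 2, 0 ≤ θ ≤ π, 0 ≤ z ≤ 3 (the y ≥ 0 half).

In cylindrical coordinates, x = r cos(θ), y = r sin(θ), z = z, and dV = r dr dθ dz.

The integrand becomes 11r^2, so

    ∭_E (11x^2 + 11y^2) dV = ∫_{0}^{π} ∫_{0}^{2} ∫_{0}^{3} (11r^2) · r dz dr dθ.

Inner (z): 33r^3.
Middle (r from 0 to 2): 132.
Outer (θ): 132π.

Therefore the triple integral equals 132π.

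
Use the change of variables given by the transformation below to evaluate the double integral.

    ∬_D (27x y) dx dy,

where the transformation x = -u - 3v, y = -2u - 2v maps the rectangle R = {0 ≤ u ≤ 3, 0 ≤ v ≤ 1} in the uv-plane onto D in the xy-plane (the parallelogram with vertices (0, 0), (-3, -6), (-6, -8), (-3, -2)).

Compute the Jacobian determinant of (x, y) with respect to (u, v):

    ∂(x,y)/∂(u,v) = | -1  -3 | = (-1)(-2) - (-3)(-2) = -4.
                   | -2  -2 |

Its absolute value is |J| = 4 (the area scaling factor).

Substituting x = -u - 3v, y = -2u - 2v into the integrand,

    27x y → 54u^2 + 216u v + 162v^2,

so the integral becomes

    ∬_R (54u^2 + 216u v + 162v^2) · |J| du dv = ∫_0^3 ∫_0^1 (216u^2 + 864u v + 648v^2) dv du.

Inner (v): 216u^2 + 432u + 216.
Outer (u): 4536.

Therefore ∬_D (27x y) dx dy = 4536.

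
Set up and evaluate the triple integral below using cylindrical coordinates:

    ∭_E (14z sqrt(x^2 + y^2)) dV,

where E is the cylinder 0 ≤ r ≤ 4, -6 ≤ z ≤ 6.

In cylindrical coordinates, x = r cos(θ), y = r sin(θ), z = z, and dV = r dr dθ dz.

The integrand becomes 14r z, so

    ∭_E (14z sqrt(x^2 + y^2)) dV = ∫_{0}^{2π} ∫_{0}^{4} ∫_{-6}^{6} (14r z) · r dz dr dθ.

Inner (z): 0.
Middle (r from 0 to 4): 0.
Outer (θ): 0.

Therefore the triple integral equals 0.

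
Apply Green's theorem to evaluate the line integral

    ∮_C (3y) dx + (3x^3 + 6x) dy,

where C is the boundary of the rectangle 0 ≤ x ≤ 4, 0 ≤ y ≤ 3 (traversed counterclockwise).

Green's theorem converts the closed line integral into a double integral over the enclosed region D:

    ∮_C P dx + Q dy = ∬_D (∂Q/∂x - ∂P/∂y) dA.

Here P = 3y, Q = 3x^3 + 6x, so

    ∂Q/∂x = 9x^2 + 6,    ∂P/∂y = 3,
    ∂Q/∂x - ∂P/∂y = 9x^2 + 3.

D is the region 0 ≤ x ≤ 4, 0 ≤ y ≤ 3. Evaluating the double integral:

    ∬_D (9x^2 + 3) dA = ∫_0^{4} ∫_0^{3} (9x^2 + 3) dy dx.

Inner (y from 0 to 3): 27x^2 + 9.
Outer (x from 0 to 4): 612.

Therefore ∮_C P dx + Q dy = 612.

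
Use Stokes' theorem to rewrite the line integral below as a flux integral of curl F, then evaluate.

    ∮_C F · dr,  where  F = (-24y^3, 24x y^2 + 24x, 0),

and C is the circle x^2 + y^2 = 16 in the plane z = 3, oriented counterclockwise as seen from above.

Let S be the flat disk x^2 + y^2 ≤ 16 in the plane z = 3, with upward unit normal n̂ = ẑ. By Stokes' theorem,

    ∮_C F · dr = ∬_S (∇ × F) · n̂ dS = ∬_D (curl F)_z dA,

where D is the disk x^2 + y^2 ≤ 16.

Compute the curl of F = (-24y^3, 24x y^2 + 24x, 0):
    (∇ × F)_x = ∂F_z/∂y - ∂F_y/∂z = 0,
    (∇ × F)_y = ∂F_x/∂z - ∂F_z/∂x = 0,
    (∇ × F)_z = ∂F_y/∂x - ∂F_x/∂y = 96y^2 + 24.

On z = 3, (curl F)_z = 96y^2 + 24.

Convert to polar (x = r cos θ, y = r sin θ, dA = r dr dθ); the integrand becomes 96r^2sin(θ)^2 + 24, so

    ∬_D (curl F)_z dA = ∫_0^{2π} ∫_0^{4} (96r^2sin(θ)^2 + 24) · r dr dθ.

Inner (r from 0 to 4): 6144sin(θ)^2 + 192.
Outer (θ from 0 to 2π): 6528π.

Therefore ∮_C F · dr = 6528π.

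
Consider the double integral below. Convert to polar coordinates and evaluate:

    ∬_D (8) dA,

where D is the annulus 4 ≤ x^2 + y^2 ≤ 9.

The region D is 2 ≤ r ≤ 3, 0 ≤ θ ≤ 2π in polar coordinates, where x = r cos(θ), y = r sin(θ), and dA = r dr dθ.

Under the substitution, the integrand becomes 8, so

    ∬_D (8) dA = ∫_{0}^{2π} ∫_{2}^{3} (8) · r dr dθ.

Inner integral (in r): ∫_{2}^{3} (8) · r dr = 20.

Outer integral (in θ): ∫_{0}^{2π} (20) dθ = 40π.

Therefore ∬_D (8) dA = 40π.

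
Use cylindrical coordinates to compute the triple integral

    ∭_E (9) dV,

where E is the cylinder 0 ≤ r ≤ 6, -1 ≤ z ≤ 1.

In cylindrical coordinates, x = r cos(θ), y = r sin(θ), z = z, and dV = r dr dθ dz.

The integrand becomes 9, so

    ∭_E (9) dV = ∫_{0}^{2π} ∫_{0}^{6} ∫_{-1}^{1} (9) · r dz dr dθ.

Inner (z): 18r.
Middle (r from 0 to 6): 324.
Outer (θ): 648π.

Therefore the triple integral equals 648π.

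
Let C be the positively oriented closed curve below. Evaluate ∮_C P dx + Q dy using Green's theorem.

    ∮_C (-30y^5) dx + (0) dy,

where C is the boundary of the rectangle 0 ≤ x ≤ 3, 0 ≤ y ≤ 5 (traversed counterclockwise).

Green's theorem converts the closed line integral into a double integral over the enclosed region D:

    ∮_C P dx + Q dy = ∬_D (∂Q/∂x - ∂P/∂y) dA.

Here P = -30y^5, Q = 0, so

    ∂Q/∂x = 0,    ∂P/∂y = -150y^4,
    ∂Q/∂x - ∂P/∂y = 150y^4.

D is the region 0 ≤ x ≤ 3, 0 ≤ y ≤ 5. Evaluating the double integral:

    ∬_D (150y^4) dA = ∫_0^{3} ∫_0^{5} (150y^4) dy dx.

Inner (y from 0 to 5): 93750.
Outer (x from 0 to 3): 281250.

Therefore ∮_C P dx + Q dy = 281250.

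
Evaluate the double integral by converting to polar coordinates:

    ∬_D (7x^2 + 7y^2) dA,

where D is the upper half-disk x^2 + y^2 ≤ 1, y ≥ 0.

The region D is 0 ≤ r ≤ 1, 0 ≤ θ ≤ π in polar coordinates, where x = r cos(θ), y = r sin(θ), and dA = r dr dθ.

Under the substitution, the integrand becomes 7r^2, so

    ∬_D (7x^2 + 7y^2) dA = ∫_{0}^{π} ∫_{0}^{1} (7r^2) · r dr dθ.

Inner integral (in r): ∫_{0}^{1} (7r^2) · r dr = 7/4.

Outer integral (in θ): ∫_{0}^{π} (7/4) dθ = 7π/4.

Therefore ∬_D (7x^2 + 7y^2) dA = 7π/4.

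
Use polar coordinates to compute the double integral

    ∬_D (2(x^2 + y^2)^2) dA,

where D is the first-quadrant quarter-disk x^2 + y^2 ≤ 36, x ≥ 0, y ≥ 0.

The region D is 0 ≤ r ≤ 6, 0 ≤ θ ≤ π/2 in polar coordinates, where x = r cos(θ), y = r sin(θ), and dA = r dr dθ.

Under the substitution, the integrand becomes 2r^4, so

    ∬_D (2(x^2 + y^2)^2) dA = ∫_{0}^{π/2} ∫_{0}^{6} (2r^4) · r dr dθ.

Inner integral (in r): ∫_{0}^{6} (2r^4) · r dr = 15552.

Outer integral (in θ): ∫_{0}^{π/2} (15552) dθ = 7776π.

Therefore ∬_D (2(x^2 + y^2)^2) dA = 7776π.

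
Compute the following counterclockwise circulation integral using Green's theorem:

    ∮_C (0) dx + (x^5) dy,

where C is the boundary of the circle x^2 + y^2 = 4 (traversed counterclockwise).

Green's theorem converts the closed line integral into a double integral over the enclosed region D:

    ∮_C P dx + Q dy = ∬_D (∂Q/∂x - ∂P/∂y) dA.

Here P = 0, Q = x^5, so

    ∂Q/∂x = 5x^4,    ∂P/∂y = 0,
    ∂Q/∂x - ∂P/∂y = 5x^4.

D is the region x^2 + y^2 ≤ 4. Evaluating the double integral:

In polar coordinates (x = r cos θ, y = r sin θ, dA = r dr dθ) the integrand becomes 5r^4cos(θ)^4, so

    ∬_D (5x^4) dA = ∫_0^{2π} ∫_0^{2} (5r^4cos(θ)^4) · r dr dθ.

Inner (r from 0 to 2): 160cos(θ)^4/3.
Outer (θ from 0 to 2π): 40π.

Therefore ∮_C P dx + Q dy = 40π.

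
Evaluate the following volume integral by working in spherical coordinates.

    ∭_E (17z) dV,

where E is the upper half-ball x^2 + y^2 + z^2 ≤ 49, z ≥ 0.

In spherical coordinates, x = ρ sin(φ) cos(θ), y = ρ sin(φ) sin(θ), z = ρ cos(φ), and dV = ρ^2 sin(φ) dρ dφ dθ.

The integrand becomes 17ρ cos(φ), so

    ∭_E (17z) dV = ∫_{0}^{2π} ∫_{0}^{π/2} ∫_{0}^{7} (17ρ cos(φ)) · ρ^2 sin(φ) dρ dφ dθ.

Inner (ρ): 40817sin(2φ)/8.
Middle (φ): 40817/8.
Outer (θ): 40817π/4.

Therefore the triple integral equals 40817π/4.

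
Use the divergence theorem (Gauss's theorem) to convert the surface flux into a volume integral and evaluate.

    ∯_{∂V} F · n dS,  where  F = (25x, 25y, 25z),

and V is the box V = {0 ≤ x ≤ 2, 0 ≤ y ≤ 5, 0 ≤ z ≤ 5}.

By the divergence theorem,

    ∯_{∂V} F · n dS = ∭_V (∇ · F) dV.

Compute the divergence:
    ∇ · F = ∂F_x/∂x + ∂F_y/∂y + ∂F_z/∂z = 25 + 25 + 25 = 75.

V is a rectangular box, so dV = dx dy dz with 0 ≤ x ≤ 2, 0 ≤ y ≤ 5, 0 ≤ z ≤ 5.

Integrate (75) over V as an iterated integral:

    ∭_V (∇·F) dV = ∫_0^{2} ∫_0^{5} ∫_0^{5} (75) dz dy dx.

Inner (z from 0 to 5): 375.
Middle (y from 0 to 5): 1875.
Outer (x from 0 to 2): 3750.

Therefore ∯_{∂V} F · n dS = 3750.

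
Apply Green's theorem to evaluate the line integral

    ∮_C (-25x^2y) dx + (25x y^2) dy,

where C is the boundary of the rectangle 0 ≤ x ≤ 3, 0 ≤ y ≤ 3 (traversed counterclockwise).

Green's theorem converts the closed line integral into a double integral over the enclosed region D:

    ∮_C P dx + Q dy = ∬_D (∂Q/∂x - ∂P/∂y) dA.

Here P = -25x^2y, Q = 25x y^2, so

    ∂Q/∂x = 25y^2,    ∂P/∂y = -25x^2,
    ∂Q/∂x - ∂P/∂y = 25x^2 + 25y^2.

D is the region 0 ≤ x ≤ 3, 0 ≤ y ≤ 3. Evaluating the double integral:

    ∬_D (25x^2 + 25y^2) dA = ∫_0^{3} ∫_0^{3} (25x^2 + 25y^2) dy dx.

Inner (y from 0 to 3): 75x^2 + 225.
Outer (x from 0 to 3): 1350.

Therefore ∮_C P dx + Q dy = 1350.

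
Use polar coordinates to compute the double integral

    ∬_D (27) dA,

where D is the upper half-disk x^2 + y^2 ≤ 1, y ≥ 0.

The region D is 0 ≤ r ≤ 1, 0 ≤ θ ≤ π in polar coordinates, where x = r cos(θ), y = r sin(θ), and dA = r dr dθ.

Under the substitution, the integrand becomes 27, so

    ∬_D (27) dA = ∫_{0}^{π} ∫_{0}^{1} (27) · r dr dθ.

Inner integral (in r): ∫_{0}^{1} (27) · r dr = 27/2.

Outer integral (in θ): ∫_{0}^{π} (27/2) dθ = 27π/2.

Therefore ∬_D (27) dA = 27π/2.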